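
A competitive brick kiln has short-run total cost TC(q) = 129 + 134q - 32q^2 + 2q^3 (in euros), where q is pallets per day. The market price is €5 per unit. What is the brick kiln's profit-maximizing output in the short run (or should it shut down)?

Shut down

Strip out fixed cost: VC = 134q - 32q^2 + 2q^3. Then AVC = 134 - 32q + 2q^2 and MC = 134 - 64q + 6q^2.
AVC hits its minimum where MC = AVC, at q = 8, giving min AVC = 134 - 32·8 + 2·8^2 = €6.
With P < min AVC (€5 < €6), every unit sold adds to the loss.
The firm minimizes its loss by shutting down and losing only its fixed cost of €129.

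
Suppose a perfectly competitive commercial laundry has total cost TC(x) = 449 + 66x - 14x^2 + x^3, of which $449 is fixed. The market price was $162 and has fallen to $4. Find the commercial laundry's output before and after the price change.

AVC = 66 - 14x + x^2, minimized at x = 7 where min AVC = $17. MC = 66 - 28x + 3x^2.
With P = $162 above the shutdown price, P = MC gives x = 12.
At P = $4 < min AVC = $17, price no longer covers variable cost at any output, so the firm shuts down: x = 0.

Output falls from 12 to 0 (the firm shuts down)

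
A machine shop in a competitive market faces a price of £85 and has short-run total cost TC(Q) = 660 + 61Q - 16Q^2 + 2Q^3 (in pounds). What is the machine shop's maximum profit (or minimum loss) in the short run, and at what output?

Profit = -£372 at Q = 6

AVC = 61 - 16Q + 2Q^2; min AVC = £29 at Q = 4. Since P = £85 ≥ min AVC, the firm produces.
MC = 61 - 32Q + 6Q^2. Setting P = MC and taking the root on the rising branch gives Q* = 6.
TR = 85·6 = 510. TC = 660 + 222 = 882. Profit = 510 − 882 = -£372.
Shutting down would mean losing the fixed cost of £660, so operating at a loss of £372 is better by £288.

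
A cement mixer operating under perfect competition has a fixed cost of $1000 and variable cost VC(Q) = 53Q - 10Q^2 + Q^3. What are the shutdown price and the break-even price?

Shutdown price = $28; break-even price = $153

AVC = 53 - 10Q + Q^2; minimized at Q = 5, giving min AVC = $28. That is the shutdown price.
ATC = 1000/Q + 53 - 10Q + Q^2. Setting dATC/dQ = −1000/Q^2 − 10 + 2Q = 0 gives Q = 10 (since 2·10^3 − 10·10^2 = 1000).
min ATC = 1000/10 + 53 − 10·10 + 10^2 = $153. That is the break-even price.
For $28 ≤ P < $153 the firm produces at a loss; below $28 it shuts down.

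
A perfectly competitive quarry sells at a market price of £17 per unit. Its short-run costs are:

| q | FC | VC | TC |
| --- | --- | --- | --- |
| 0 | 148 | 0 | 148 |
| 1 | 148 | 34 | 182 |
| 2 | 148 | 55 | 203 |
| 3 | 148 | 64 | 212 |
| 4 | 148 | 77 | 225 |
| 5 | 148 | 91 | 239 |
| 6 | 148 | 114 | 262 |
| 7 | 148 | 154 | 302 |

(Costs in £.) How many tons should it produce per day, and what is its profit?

Profit at each row (π = 17q − TC): q=0: -148; q=1: -165; q=2: -169; q=3: -161; q=4: -157; q=5: -154; q=6: -160; q=7: -183.
Profit is highest at q = 0. Equivalently, the lowest AVC in the table is 91/5 ≈ £18.20 at q = 5, and P = £17 falls below it — price never covers variable cost, so the firm shuts down and loses only its fixed cost.

q = 0 (shut down); profit = -£148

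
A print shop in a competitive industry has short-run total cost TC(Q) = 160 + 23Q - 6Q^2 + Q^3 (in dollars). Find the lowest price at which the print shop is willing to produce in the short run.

Short-run supply begins at min AVC. From VC = 23Q - 6Q^2 + Q^3, AVC = 23 - 6Q + Q^2.
dAVC/dQ = -6 + 2Q = 0 gives Q = 3. min AVC = 23 - 6·3 + 3^2 = 14.
The firm shuts down for any P below $14.

$14 per unit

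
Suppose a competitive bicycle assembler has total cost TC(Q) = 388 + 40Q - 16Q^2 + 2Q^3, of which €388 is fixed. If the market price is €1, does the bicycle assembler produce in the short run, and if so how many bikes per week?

Variable cost is VC = 40Q - 16Q^2 + 2Q^3, so AVC = VC/Q = 40 - 16Q + 2Q^2 and MC = dTC/dQ = 40 - 32Q + 6Q^2.
AVC hits its minimum where MC = AVC, at Q = 4, giving min AVC = 40 - 16·4 + 2·4^2 = €8.
Since P = €1 < min AVC = €8, price fails to cover variable cost at any output.
Shutting down limits the loss to fixed cost, €388.

Shut down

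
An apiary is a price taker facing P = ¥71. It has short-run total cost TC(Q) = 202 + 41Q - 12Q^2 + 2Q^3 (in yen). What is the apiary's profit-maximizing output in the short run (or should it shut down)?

From TC, MC = TC'(Q) = 41 - 24Q + 6Q^2 and AVC = VC/Q = 41 - 12Q + 2Q^2.
The AVC parabola has its vertex at Q = 12/4 = 3, where AVC = 41 - 12·3 + 2·3^2 = ¥23.
P = ¥71 exceeds min AVC = ¥23, so the firm stays open.
P = MC gives -30 - 24Q + 6Q^2 = 0, with roots -1 and 5. Take the larger (rising MC): Q* = 5.
Check: AVC at Q = 5 is ¥31 ≤ P, so revenue covers variable cost.
Profit = P·Q − TC = 71·5 − 357 = -¥2, a loss, but smaller than the ¥202 fixed cost the firm would lose by shutting down.

Produce at Q = 5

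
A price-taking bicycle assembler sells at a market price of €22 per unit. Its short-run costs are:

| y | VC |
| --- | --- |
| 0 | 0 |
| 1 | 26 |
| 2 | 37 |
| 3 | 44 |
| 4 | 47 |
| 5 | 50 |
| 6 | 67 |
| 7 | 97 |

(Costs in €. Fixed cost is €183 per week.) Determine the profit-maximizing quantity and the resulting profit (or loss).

y = 6; profit = -€118

Compute π = P·y − TC at each output: y=0: -183; y=1: -187; y=2: -176; y=3: -161; y=4: -142; y=5: -123; y=6: -118; y=7: -126.
Profit is maximized at y = 6. AVC there is 67/6 = €11.17 ≤ P, so producing beats shutting down (which would give -€183).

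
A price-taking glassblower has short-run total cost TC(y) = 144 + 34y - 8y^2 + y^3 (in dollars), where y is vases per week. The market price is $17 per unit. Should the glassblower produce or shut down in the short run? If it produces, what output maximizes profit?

Shut down

From TC, MC = TC'(y) = 34 - 16y + 3y^2 and AVC = VC/y = 34 - 8y + y^2.
AVC hits its minimum where MC = AVC, at y = 4, giving min AVC = 34 - 8·4 + 4^2 = $18.
P = $17 lies below min AVC = $18; no output level covers variable cost.
Best response: produce nothing and absorb the $144 fixed cost.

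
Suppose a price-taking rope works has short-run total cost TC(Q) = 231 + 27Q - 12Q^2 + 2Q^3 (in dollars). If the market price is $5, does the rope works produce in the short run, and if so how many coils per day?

Variable cost is VC = 27Q - 12Q^2 + 2Q^3, so AVC = VC/Q = 27 - 12Q + 2Q^2 and MC = dTC/dQ = 27 - 24Q + 6Q^2.
AVC is minimized where dAVC/dQ = -12 + 4Q = 0, at Q = 3; min AVC = 27 - 12·3 + 2·3^2 = $9.
P = $5 lies below min AVC = $9; no output level covers variable cost.
Shutting down limits the loss to fixed cost, $231.

Shut down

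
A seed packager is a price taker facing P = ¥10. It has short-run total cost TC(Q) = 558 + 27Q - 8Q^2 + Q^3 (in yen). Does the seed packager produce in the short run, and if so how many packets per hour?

From TC, MC = TC'(Q) = 27 - 16Q + 3Q^2 and AVC = VC/Q = 27 - 8Q + Q^2.
The AVC parabola has its vertex at Q = 8/2 = 4, where AVC = 27 - 8·4 + 4^2 = ¥11.
P = ¥10 lies below min AVC = ¥11; no output level covers variable cost.
The firm minimizes its loss by shutting down and losing only its fixed cost of ¥558.

Shut down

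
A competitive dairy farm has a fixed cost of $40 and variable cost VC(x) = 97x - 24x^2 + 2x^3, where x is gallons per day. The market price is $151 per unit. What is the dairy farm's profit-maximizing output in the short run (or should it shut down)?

Produce at x = 9

Variable cost is VC = 97x - 24x^2 + 2x^3, so AVC = VC/x = 97 - 24x + 2x^2 and MC = dTC/dx = 97 - 48x + 6x^2.
The AVC parabola has its vertex at x = 24/4 = 6, where AVC = 97 - 24·6 + 2·6^2 = $25.
Since P = $151 ≥ min AVC = $25, price covers variable cost and the firm should produce.
Set P = MC: 151 = 97 - 48x + 6x^2 → -54 - 48x + 6x^2 = 0. The roots are x = -1 and x = 9; the profit-maximizing output is on the rising part of MC, so x* = 9.
Check: AVC at x = 9 is $43 ≤ P, so revenue covers variable cost.
Profit = P·x − TC = 151·9 − 427 = $932.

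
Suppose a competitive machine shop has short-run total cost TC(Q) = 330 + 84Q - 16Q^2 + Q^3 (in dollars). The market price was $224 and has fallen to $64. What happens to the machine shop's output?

AVC = 84 - 16Q + Q^2, minimized at Q = 8 where min AVC = $20. MC = 84 - 32Q + 3Q^2.
With P = $224 above the shutdown price, P = MC gives Q = 14.
At P = $64 ≥ min AVC, set P = MC: Q = 10. The firm stays open but cuts output.

Output falls from 14 to 10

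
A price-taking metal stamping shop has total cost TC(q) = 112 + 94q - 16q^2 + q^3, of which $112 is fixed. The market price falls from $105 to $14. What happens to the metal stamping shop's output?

Output falls from 11 to 0 (the firm shuts down)

MC = 94 - 32q + 3q^2; the shutdown threshold is min AVC = $30 (at q = 8).
At P = $105 ≥ min AVC, set P = MC on the rising branch: q = 11.
At P = $14 < min AVC = $30, price no longer covers variable cost at any output, so the firm shuts down: q = 0.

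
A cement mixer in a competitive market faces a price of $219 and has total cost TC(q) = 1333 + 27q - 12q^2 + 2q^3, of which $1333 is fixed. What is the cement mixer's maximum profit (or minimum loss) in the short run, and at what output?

Profit = -$53 at q = 8

AVC = 27 - 12q + 2q^2; min AVC = $9 at q = 3. Since P = $219 ≥ min AVC, the firm produces.
MC = 27 - 24q + 6q^2. Setting P = MC and taking the root on the rising branch gives q* = 8.
TR = 219·8 = 1752. TC = 1333 + 472 = 1805. Profit = 1752 − 1805 = -$53.
That loss of $53 beats the $1333 the firm would lose by shutting down; producing recovers $1280 of fixed cost.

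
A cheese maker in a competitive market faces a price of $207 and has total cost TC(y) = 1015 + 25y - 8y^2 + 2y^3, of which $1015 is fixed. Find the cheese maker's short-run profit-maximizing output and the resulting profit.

Profit = -$35 at y = 7

AVC = 25 - 8y + 2y^2 has its minimum $17 at y = 2; price $207 clears that bar, so the firm operates.
MC = 25 - 16y + 6y^2. Setting P = MC and taking the root on the rising branch gives y* = 7.
TR = 207·7 = 1449. TC = 1015 + 469 = 1484. Profit = 1449 − 1484 = -$35.
That loss of $35 beats the $1015 the firm would lose by shutting down; producing recovers $980 of fixed cost.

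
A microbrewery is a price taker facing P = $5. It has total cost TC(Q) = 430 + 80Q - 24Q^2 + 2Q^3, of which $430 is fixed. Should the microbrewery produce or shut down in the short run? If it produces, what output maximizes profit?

Strip out fixed cost: VC = 80Q - 24Q^2 + 2Q^3. Then AVC = 80 - 24Q + 2Q^2 and MC = 80 - 48Q + 6Q^2.
AVC hits its minimum where MC = AVC, at Q = 6, giving min AVC = 80 - 24·6 + 2·6^2 = $8.
With P < min AVC ($5 < $8), every unit sold adds to the loss.
The firm minimizes its loss by shutting down and losing only its fixed cost of $430.

Shut down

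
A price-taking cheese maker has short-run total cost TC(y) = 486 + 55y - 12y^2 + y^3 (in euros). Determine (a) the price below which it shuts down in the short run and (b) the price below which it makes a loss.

Shutdown price = €19; break-even price = €82

AVC = 55 - 12y + y^2; minimized at y = 6, giving min AVC = €19. That is the shutdown price.
ATC = 486/y + 55 - 12y + y^2. Setting dATC/dy = −486/y^2 − 12 + 2y = 0 gives y = 9 (since 2·9^3 − 12·9^2 = 486).
min ATC = 486/9 + 55 − 12·9 + 9^2 = €82. That is the break-even price.
For €19 ≤ P < €82 the firm produces at a loss; below €19 it shuts down.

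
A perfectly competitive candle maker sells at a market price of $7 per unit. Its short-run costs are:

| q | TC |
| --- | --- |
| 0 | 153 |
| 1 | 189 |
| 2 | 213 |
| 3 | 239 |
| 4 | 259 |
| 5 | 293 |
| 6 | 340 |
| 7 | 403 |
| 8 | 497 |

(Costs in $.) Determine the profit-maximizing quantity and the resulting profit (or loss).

q = 0 (shut down); profit = -$153

Compute π = P·q − TC at each output: q=0: -153; q=1: -182; q=2: -199; q=3: -218; q=4: -231; q=5: -258; q=6: -298; q=7: -354; q=8: -441.
Profit is highest at q = 0. Equivalently, the lowest AVC in the table is 106/4 ≈ $26.50 at q = 4, and P = $7 falls below it — price never covers variable cost, so the firm shuts down and loses only its fixed cost.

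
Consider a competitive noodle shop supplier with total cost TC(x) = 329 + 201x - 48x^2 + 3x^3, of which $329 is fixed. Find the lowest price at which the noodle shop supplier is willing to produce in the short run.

$9 per unit

The shutdown price is the minimum of AVC. VC = 201x - 48x^2 + 3x^3, so AVC = 201 - 48x + 3x^2.
dAVC/dx = -48 + 6x = 0 gives x = 8. min AVC = 201 - 48·8 + 3·8^2 = 9.
So the shutdown price is $9.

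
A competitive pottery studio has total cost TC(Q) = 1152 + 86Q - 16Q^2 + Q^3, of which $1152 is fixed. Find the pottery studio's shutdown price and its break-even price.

Shutdown price = $22; break-even price = $134

AVC = 86 - 16Q + Q^2; minimized at Q = 8, giving min AVC = $22. That is the shutdown price.
ATC = 1152/Q + 86 - 16Q + Q^2. Setting dATC/dQ = −1152/Q^2 − 16 + 2Q = 0 gives Q = 12 (since 2·12^3 − 16·12^2 = 1152).
min ATC = 1152/12 + 86 − 16·12 + 12^2 = $134. That is the break-even price.
Between these two prices the firm operates at a loss; above $134 it earns a profit.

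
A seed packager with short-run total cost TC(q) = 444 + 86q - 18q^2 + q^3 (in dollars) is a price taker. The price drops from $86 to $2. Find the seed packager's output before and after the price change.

MC = 86 - 36q + 3q^2; the shutdown threshold is min AVC = $5 (at q = 9).
At P = $86 ≥ min AVC, set P = MC on the rising branch: q = 12.
At P = $2 < min AVC = $5, price no longer covers variable cost at any output, so the firm shuts down: q = 0.

Output falls from 12 to 0 (the firm shuts down)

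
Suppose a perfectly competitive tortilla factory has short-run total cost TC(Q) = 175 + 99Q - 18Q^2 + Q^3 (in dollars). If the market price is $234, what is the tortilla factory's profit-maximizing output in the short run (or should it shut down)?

Produce at Q = 15

From TC, MC = TC'(Q) = 99 - 36Q + 3Q^2 and AVC = VC/Q = 99 - 18Q + Q^2.
The AVC parabola has its vertex at Q = 18/2 = 9, where AVC = 99 - 18·9 + 9^2 = $18.
P = $234 exceeds min AVC = $18, so the firm stays open.
Solving P = MC: -135 - 36Q + 3Q^2 = 0 ⇒ Q = -3 or 15. On the upward-sloping branch, Q* = 15.
Check: AVC at Q = 15 is $54 ≤ P, so revenue covers variable cost.
Profit = P·Q − TC = 234·15 − 985 = $2525.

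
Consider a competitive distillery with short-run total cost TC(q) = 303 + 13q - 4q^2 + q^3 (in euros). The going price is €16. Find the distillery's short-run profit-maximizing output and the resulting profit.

Profit = -€285 at q = 3

AVC = 13 - 4q + q^2; min AVC = €9 at q = 2. Since P = €16 ≥ min AVC, the firm produces.
MC = 13 - 8q + 3q^2. Setting P = MC and taking the root on the rising branch gives q* = 3.
TR = 16·3 = 48. TC = 303 + 30 = 333. Profit = 48 − 333 = -€285.
Shutting down would mean losing the fixed cost of €303, so operating at a loss of €285 is better by €18.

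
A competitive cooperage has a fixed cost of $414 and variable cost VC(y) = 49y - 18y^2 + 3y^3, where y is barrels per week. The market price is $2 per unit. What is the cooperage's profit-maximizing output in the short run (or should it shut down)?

Shut down

Variable cost is VC = 49y - 18y^2 + 3y^3, so AVC = VC/y = 49 - 18y + 3y^2 and MC = dTC/dy = 49 - 36y + 9y^2.
AVC is minimized where dAVC/dy = -18 + 6y = 0, at y = 3; min AVC = 49 - 18·3 + 3·3^2 = $22.
Since P = $2 < min AVC = $22, price fails to cover variable cost at any output.
Best response: produce nothing and absorb the $414 fixed cost.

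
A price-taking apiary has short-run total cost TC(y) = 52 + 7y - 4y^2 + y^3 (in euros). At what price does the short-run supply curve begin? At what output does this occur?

€3 per unit, at y = 2

The shutdown price is the minimum of AVC. VC = 7y - 4y^2 + y^3, so AVC = 7 - 4y + y^2.
dAVC/dy = -4 + 2y = 0 gives y = 2. min AVC = 7 - 4·2 + 2^2 = 3.
The firm shuts down for any P below €3.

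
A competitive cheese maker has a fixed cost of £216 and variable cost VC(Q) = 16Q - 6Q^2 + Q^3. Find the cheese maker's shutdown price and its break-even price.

Shutdown price = £7; break-even price = £52

Shutdown price = min AVC. AVC = 16 - 6Q + Q^2, with vertex at Q = 3 and minimum £7.
ATC = 216/Q + 16 - 6Q + Q^2. Setting dATC/dQ = −216/Q^2 − 6 + 2Q = 0 gives Q = 6 (since 2·6^3 − 6·6^2 = 216).
min ATC = 216/6 + 16 − 6·6 + 6^2 = £52. That is the break-even price.
Between these two prices the firm operates at a loss; above £52 it earns a profit.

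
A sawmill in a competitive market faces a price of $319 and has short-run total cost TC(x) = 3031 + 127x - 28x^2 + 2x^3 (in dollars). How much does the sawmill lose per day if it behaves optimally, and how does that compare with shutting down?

AVC = 127 - 28x + 2x^2 has its minimum $29 at x = 7; price $319 clears that bar, so the firm operates.
MC = 127 - 56x + 6x^2. Setting P = MC and taking the root on the rising branch gives x* = 12.
TR = 319·12 = 3828. TC = 3031 + 948 = 3979. Profit = 3828 − 3979 = -$151.
Shutting down would mean losing the fixed cost of $3031, so operating at a loss of $151 is better by $2880.

Profit = -$151 at x = 12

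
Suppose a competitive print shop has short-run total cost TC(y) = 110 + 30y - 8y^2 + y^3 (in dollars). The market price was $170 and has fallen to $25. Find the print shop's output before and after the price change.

Output falls from 10 to 5

MC = 30 - 16y + 3y^2; the shutdown threshold is min AVC = $14 (at y = 4).
At P = $170 ≥ min AVC, set P = MC on the rising branch: y = 10.
At P = $25 ≥ min AVC, set P = MC: y = 5. The firm stays open but cuts output.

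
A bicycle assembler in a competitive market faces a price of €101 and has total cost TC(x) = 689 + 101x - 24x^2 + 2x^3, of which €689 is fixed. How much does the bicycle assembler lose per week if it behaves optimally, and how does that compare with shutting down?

AVC = 101 - 24x + 2x^2 has its minimum €29 at x = 6; price €101 clears that bar, so the firm operates.
With MC = 101 - 48x + 6x^2, P = MC on the upward-sloping part at x* = 8.
TR = 101·8 = 808. TC = 689 + 296 = 985. Profit = 808 − 985 = -€177.
That loss of €177 beats the €689 the firm would lose by shutting down; producing recovers €512 of fixed cost.

Profit = -€177 at x = 8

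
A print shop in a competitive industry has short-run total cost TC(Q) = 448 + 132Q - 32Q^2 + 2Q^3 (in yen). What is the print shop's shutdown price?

¥4 per unit

The shutdown price is the minimum of AVC. VC = 132Q - 32Q^2 + 2Q^3, so AVC = 132 - 32Q + 2Q^2.
dAVC/dQ = -32 + 4Q = 0 gives Q = 8. min AVC = 132 - 32·8 + 2·8^2 = 4.
For P < ¥4 the firm produces nothing.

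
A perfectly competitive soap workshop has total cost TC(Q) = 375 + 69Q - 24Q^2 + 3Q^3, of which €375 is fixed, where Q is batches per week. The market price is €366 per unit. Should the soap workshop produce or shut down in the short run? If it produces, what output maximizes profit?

Variable cost is VC = 69Q - 24Q^2 + 3Q^3, so AVC = VC/Q = 69 - 24Q + 3Q^2 and MC = dTC/dQ = 69 - 48Q + 9Q^2.
The AVC parabola has its vertex at Q = 24/6 = 4, where AVC = 69 - 24·4 + 3·4^2 = €21.
Since P = €366 ≥ min AVC = €21, price covers variable cost and the firm should produce.
Solving P = MC: -297 - 48Q + 9Q^2 = 0 ⇒ Q = -11/3 or 9. On the upward-sloping branch, Q* = 9.
Check: AVC at Q = 9 is €96 ≤ P, so revenue covers variable cost.
Profit = P·Q − TC = 366·9 − 1239 = €2055.

Produce at Q = 9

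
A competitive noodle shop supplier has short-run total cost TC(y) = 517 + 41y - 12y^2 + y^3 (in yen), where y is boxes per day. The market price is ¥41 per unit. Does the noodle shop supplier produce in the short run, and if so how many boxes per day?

Produce at y = 8

Variable cost is VC = 41y - 12y^2 + y^3, so AVC = VC/y = 41 - 12y + y^2 and MC = dTC/dy = 41 - 24y + 3y^2.
The AVC parabola has its vertex at y = 12/2 = 6, where AVC = 41 - 12·6 + 6^2 = ¥5.
Because ¥41 ≥ ¥5, revenue can cover variable cost; the firm operates.
Set P = MC: 41 = 41 - 24y + 3y^2 → -24y + 3y^2 = 0. The roots are y = 0 and y = 8; the profit-maximizing output is on the rising part of MC, so y* = 8.
Check: AVC at y = 8 is ¥9 ≤ P, so revenue covers variable cost.
Profit = P·y − TC = 41·8 − 589 = -¥261, a loss, but smaller than the ¥517 fixed cost the firm would lose by shutting down.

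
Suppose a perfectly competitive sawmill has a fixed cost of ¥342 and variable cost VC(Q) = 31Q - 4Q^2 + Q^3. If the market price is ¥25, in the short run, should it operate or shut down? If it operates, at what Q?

Shut down

Strip out fixed cost: VC = 31Q - 4Q^2 + Q^3. Then AVC = 31 - 4Q + Q^2 and MC = 31 - 8Q + 3Q^2.
AVC is minimized where dAVC/dQ = -4 + 2Q = 0, at Q = 2; min AVC = 31 - 4·2 + 2^2 = ¥27.
P = ¥25 lies below min AVC = ¥27; no output level covers variable cost.
Best response: produce nothing and absorb the ¥342 fixed cost.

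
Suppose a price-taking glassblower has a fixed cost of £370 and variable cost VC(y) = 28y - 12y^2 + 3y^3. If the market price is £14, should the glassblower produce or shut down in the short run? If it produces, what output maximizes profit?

Strip out fixed cost: VC = 28y - 12y^2 + 3y^3. Then AVC = 28 - 12y + 3y^2 and MC = 28 - 24y + 9y^2.
The AVC parabola has its vertex at y = 12/6 = 2, where AVC = 28 - 12·2 + 3·2^2 = £16.
P = £14 lies below min AVC = £16; no output level covers variable cost.
Best response: produce nothing and absorb the £370 fixed cost.

Shut down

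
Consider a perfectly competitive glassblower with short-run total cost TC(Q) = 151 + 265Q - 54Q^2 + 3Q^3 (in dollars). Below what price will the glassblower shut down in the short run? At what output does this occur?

$22 per unit, at Q = 9

The firm shuts down when price falls below the minimum of average variable cost. AVC = VC/Q = 265 - 54Q + 3Q^2.
dAVC/dQ = -54 + 6Q = 0 gives Q = 9. min AVC = 265 - 54·9 + 3·9^2 = 22.
The firm shuts down for any P below $22.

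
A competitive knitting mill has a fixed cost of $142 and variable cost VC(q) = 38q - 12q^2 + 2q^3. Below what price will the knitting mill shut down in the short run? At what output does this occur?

$20 per unit, at q = 3

Short-run supply begins at min AVC. From VC = 38q - 12q^2 + 2q^3, AVC = 38 - 12q + 2q^2.
dAVC/dq = -12 + 4q = 0 gives q = 3. min AVC = 38 - 12·3 + 2·3^2 = 20.
For P < $20 the firm produces nothing.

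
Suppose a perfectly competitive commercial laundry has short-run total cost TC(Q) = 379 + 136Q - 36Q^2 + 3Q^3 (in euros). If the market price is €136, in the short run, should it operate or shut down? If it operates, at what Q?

Produce at Q = 8

From TC, MC = TC'(Q) = 136 - 72Q + 9Q^2 and AVC = VC/Q = 136 - 36Q + 3Q^2.
AVC is minimized where dAVC/dQ = -36 + 6Q = 0, at Q = 6; min AVC = 136 - 36·6 + 3·6^2 = €28.
Since P = €136 ≥ min AVC = €28, price covers variable cost and the firm should produce.
P = MC gives -72Q + 9Q^2 = 0, with roots 0 and 8. Take the larger (rising MC): Q* = 8.
Check: AVC at Q = 8 is €40 ≤ P, so revenue covers variable cost.
Profit = P·Q − TC = 136·8 − 699 = €389.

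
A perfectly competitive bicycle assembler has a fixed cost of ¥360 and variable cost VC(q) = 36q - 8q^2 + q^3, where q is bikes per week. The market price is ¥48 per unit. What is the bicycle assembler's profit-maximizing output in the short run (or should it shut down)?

Produce at q = 6

Variable cost is VC = 36q - 8q^2 + q^3, so AVC = VC/q = 36 - 8q + q^2 and MC = dTC/dq = 36 - 16q + 3q^2.
AVC is minimized where dAVC/dq = -8 + 2q = 0, at q = 4; min AVC = 36 - 8·4 + 4^2 = ¥20.
Because ¥48 ≥ ¥20, revenue can cover variable cost; the firm operates.
Solving P = MC: -12 - 16q + 3q^2 = 0 ⇒ q = -2/3 or 6. On the upward-sloping branch, q* = 6.
Check: AVC at q = 6 is ¥24 ≤ P, so revenue covers variable cost.
Profit = P·q − TC = 48·6 − 504 = -¥216, a loss, but smaller than the ¥360 fixed cost the firm would lose by shutting down.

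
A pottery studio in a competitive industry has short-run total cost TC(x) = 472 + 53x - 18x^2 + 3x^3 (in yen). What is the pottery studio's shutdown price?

¥26 per unit

The firm shuts down when price falls below the minimum of average variable cost. AVC = VC/x = 53 - 18x + 3x^2.
dAVC/dx = -18 + 6x = 0 gives x = 3. min AVC = 53 - 18·3 + 3·3^2 = 26.
The firm shuts down for any P below ¥26.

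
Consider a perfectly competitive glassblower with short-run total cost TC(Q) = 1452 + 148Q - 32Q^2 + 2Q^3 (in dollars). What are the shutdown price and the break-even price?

AVC = 148 - 32Q + 2Q^2; minimized at Q = 8, giving min AVC = $20. That is the shutdown price.
ATC = 1452/Q + 148 - 32Q + 2Q^2. Setting dATC/dQ = −1452/Q^2 − 32 + 4Q = 0 gives Q = 11 (since 4·11^3 − 32·11^2 = 1452).
min ATC = 1452/11 + 148 − 32·11 + 2·11^2 = $170. That is the break-even price.
For $20 ≤ P < $170 the firm produces at a loss; below $20 it shuts down.

Shutdown price = $20; break-even price = $170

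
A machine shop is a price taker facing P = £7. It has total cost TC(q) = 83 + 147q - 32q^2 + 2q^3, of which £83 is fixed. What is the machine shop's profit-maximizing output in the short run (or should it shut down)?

Shut down

Strip out fixed cost: VC = 147q - 32q^2 + 2q^3. Then AVC = 147 - 32q + 2q^2 and MC = 147 - 64q + 6q^2.
The AVC parabola has its vertex at q = 32/4 = 8, where AVC = 147 - 32·8 + 2·8^2 = £19.
P = £7 lies below min AVC = £19; no output level covers variable cost.
Shutting down limits the loss to fixed cost, £83.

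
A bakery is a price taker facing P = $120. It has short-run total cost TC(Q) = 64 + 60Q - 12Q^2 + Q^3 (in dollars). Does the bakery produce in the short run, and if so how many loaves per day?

Produce at Q = 10

Strip out fixed cost: VC = 60Q - 12Q^2 + Q^3. Then AVC = 60 - 12Q + Q^2 and MC = 60 - 24Q + 3Q^2.
The AVC parabola has its vertex at Q = 12/2 = 6, where AVC = 60 - 12·6 + 6^2 = $24.
Because $120 ≥ $24, revenue can cover variable cost; the firm operates.
Solving P = MC: -60 - 24Q + 3Q^2 = 0 ⇒ Q = -2 or 10. On the upward-sloping branch, Q* = 10.
Check: AVC at Q = 10 is $40 ≤ P, so revenue covers variable cost.
Profit = P·Q − TC = 120·10 − 464 = $736.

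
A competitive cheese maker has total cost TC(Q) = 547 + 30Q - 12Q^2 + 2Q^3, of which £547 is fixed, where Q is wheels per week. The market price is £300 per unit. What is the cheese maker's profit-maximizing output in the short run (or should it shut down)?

From TC, MC = TC'(Q) = 30 - 24Q + 6Q^2 and AVC = VC/Q = 30 - 12Q + 2Q^2.
AVC is minimized where dAVC/dQ = -12 + 4Q = 0, at Q = 3; min AVC = 30 - 12·3 + 2·3^2 = £12.
Because £300 ≥ £12, revenue can cover variable cost; the firm operates.
P = MC gives -270 - 24Q + 6Q^2 = 0, with roots -5 and 9. Take the larger (rising MC): Q* = 9.
Check: AVC at Q = 9 is £84 ≤ P, so revenue covers variable cost.
Profit = P·Q − TC = 300·9 − 1303 = £1397.

Produce at Q = 9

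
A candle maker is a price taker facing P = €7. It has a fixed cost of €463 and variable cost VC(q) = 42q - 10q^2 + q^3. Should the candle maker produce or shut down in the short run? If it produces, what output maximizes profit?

Shut down

From TC, MC = TC'(q) = 42 - 20q + 3q^2 and AVC = VC/q = 42 - 10q + q^2.
AVC is minimized where dAVC/dq = -10 + 2q = 0, at q = 5; min AVC = 42 - 10·5 + 5^2 = €17.
P = €7 lies below min AVC = €17; no output level covers variable cost.
The firm minimizes its loss by shutting down and losing only its fixed cost of €463.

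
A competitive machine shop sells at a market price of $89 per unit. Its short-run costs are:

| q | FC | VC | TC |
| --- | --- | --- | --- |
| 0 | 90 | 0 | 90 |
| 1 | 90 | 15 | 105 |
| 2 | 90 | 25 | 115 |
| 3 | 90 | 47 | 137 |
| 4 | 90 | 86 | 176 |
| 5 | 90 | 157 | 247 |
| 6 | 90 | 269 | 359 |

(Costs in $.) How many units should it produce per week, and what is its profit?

q = 5; profit = $198

Profit at each row (π = 89q − TC): q=0: -90; q=1: -16; q=2: 63; q=3: 130; q=4: 180; q=5: 198; q=6: 175.
Profit is maximized at q = 5. AVC there is 157/5 = $31.40 ≤ P, so producing beats shutting down (which would give -$90).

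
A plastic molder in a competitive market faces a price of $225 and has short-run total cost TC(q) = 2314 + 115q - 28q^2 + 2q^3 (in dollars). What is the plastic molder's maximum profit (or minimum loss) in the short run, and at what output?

AVC = 115 - 28q + 2q^2 has its minimum $17 at q = 7; price $225 clears that bar, so the firm operates.
With MC = 115 - 56q + 6q^2, P = MC on the upward-sloping part at q* = 11.
TR = 225·11 = 2475. TC = 2314 + 539 = 2853. Profit = 2475 − 2853 = -$378.
Shutting down would mean losing the fixed cost of $2314, so operating at a loss of $378 is better by $1936.

Profit = -$378 at q = 11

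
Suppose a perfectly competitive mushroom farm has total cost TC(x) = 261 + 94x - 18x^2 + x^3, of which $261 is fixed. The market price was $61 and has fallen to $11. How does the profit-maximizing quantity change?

Output falls from 11 to 0 (the firm shuts down)

MC = 94 - 36x + 3x^2; the shutdown threshold is min AVC = $13 (at x = 9).
At P = $61 ≥ min AVC, set P = MC on the rising branch: x = 11.
At P = $11 < min AVC = $13, price no longer covers variable cost at any output, so the firm shuts down: x = 0.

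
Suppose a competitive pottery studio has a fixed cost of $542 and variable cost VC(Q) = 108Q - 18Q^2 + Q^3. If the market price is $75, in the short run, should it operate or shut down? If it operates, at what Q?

From TC, MC = TC'(Q) = 108 - 36Q + 3Q^2 and AVC = VC/Q = 108 - 18Q + Q^2.
The AVC parabola has its vertex at Q = 18/2 = 9, where AVC = 108 - 18·9 + 9^2 = $27.
P = $75 exceeds min AVC = $27, so the firm stays open.
Solving P = MC: 33 - 36Q + 3Q^2 = 0 ⇒ Q = 1 or 11. On the upward-sloping branch, Q* = 11.
Check: AVC at Q = 11 is $31 ≤ P, so revenue covers variable cost.
Profit = P·Q − TC = 75·11 − 883 = -$58, a loss, but smaller than the $542 fixed cost the firm would lose by shutting down.

Produce at Q = 11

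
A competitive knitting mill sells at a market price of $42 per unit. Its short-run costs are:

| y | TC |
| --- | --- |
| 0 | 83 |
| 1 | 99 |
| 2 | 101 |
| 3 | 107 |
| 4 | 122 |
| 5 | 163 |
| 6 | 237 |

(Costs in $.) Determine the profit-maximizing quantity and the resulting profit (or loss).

Compute π = P·y − TC at each output: y=0: -83; y=1: -57; y=2: -17; y=3: 19; y=4: 46; y=5: 47; y=6: 15.
Profit is maximized at y = 5. AVC there is 80/5 = $16 ≤ P, so producing beats shutting down (which would give -$83).

y = 5; profit = $47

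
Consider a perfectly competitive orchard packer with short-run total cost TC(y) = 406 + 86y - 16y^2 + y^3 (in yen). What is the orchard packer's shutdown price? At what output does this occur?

Short-run supply begins at min AVC. From VC = 86y - 16y^2 + y^3, AVC = 86 - 16y + y^2.
At the minimum of AVC, MC = AVC. MC = 86 - 32y + 3y^2; setting MC = AVC gives 2y^2 - 16y = 0, so y = 8. min AVC = 22.
For P < ¥22 the firm produces nothing.

¥22 per unit, at y = 8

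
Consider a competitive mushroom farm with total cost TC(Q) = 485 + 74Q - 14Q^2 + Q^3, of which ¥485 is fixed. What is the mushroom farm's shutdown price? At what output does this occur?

¥25 per unit, at Q = 7

The firm shuts down when price falls below the minimum of average variable cost. AVC = VC/Q = 74 - 14Q + Q^2.
At the minimum of AVC, MC = AVC. MC = 74 - 28Q + 3Q^2; setting MC = AVC gives 2Q^2 - 14Q = 0, so Q = 7. min AVC = 25.
So the shutdown price is ¥25.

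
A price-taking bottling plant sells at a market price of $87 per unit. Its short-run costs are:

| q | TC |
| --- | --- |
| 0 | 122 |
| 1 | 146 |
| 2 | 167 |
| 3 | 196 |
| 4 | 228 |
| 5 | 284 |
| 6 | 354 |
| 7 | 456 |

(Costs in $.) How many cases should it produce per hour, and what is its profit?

q = 6; profit = $168

Tabulate TR − TC: q=0: -122; q=1: -59; q=2: 7; q=3: 65; q=4: 120; q=5: 151; q=6: 168; q=7: 153.
Profit is maximized at q = 6. AVC there is 232/6 = $38.67 ≤ P, so producing beats shutting down (which would give -$122).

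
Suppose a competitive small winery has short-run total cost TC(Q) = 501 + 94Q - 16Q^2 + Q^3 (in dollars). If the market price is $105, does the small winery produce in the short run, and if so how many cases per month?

Produce at Q = 11

Variable cost is VC = 94Q - 16Q^2 + Q^3, so AVC = VC/Q = 94 - 16Q + Q^2 and MC = dTC/dQ = 94 - 32Q + 3Q^2.
The AVC parabola has its vertex at Q = 16/2 = 8, where AVC = 94 - 16·8 + 8^2 = $30.
Because $105 ≥ $30, revenue can cover variable cost; the firm operates.
Set P = MC: 105 = 94 - 32Q + 3Q^2 → -11 - 32Q + 3Q^2 = 0. The roots are Q = -1/3 and Q = 11; the profit-maximizing output is on the rising part of MC, so Q* = 11.
Check: AVC at Q = 11 is $39 ≤ P, so revenue covers variable cost.
Profit = P·Q − TC = 105·11 − 930 = $225.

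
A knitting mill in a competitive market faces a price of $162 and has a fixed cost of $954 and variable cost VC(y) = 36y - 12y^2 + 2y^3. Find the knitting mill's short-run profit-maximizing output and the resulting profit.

Profit = -$170 at y = 7

AVC = 36 - 12y + 2y^2 has its minimum $18 at y = 3; price $162 clears that bar, so the firm operates.
With MC = 36 - 24y + 6y^2, P = MC on the upward-sloping part at y* = 7.
TR = 162·7 = 1134. TC = 954 + 350 = 1304. Profit = 1134 − 1304 = -$170.
That loss of $170 beats the $954 the firm would lose by shutting down; producing recovers $784 of fixed cost.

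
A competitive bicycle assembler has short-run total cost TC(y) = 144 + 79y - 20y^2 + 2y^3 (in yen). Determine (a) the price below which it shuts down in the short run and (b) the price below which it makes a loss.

Shutdown price = min AVC. AVC = 79 - 20y + 2y^2, with vertex at y = 5 and minimum ¥29.
ATC = 144/y + 79 - 20y + 2y^2. Setting dATC/dy = −144/y^2 − 20 + 4y = 0 gives y = 6 (since 4·6^3 − 20·6^2 = 144).
min ATC = 144/6 + 79 − 20·6 + 2·6^2 = ¥55. That is the break-even price.
For ¥29 ≤ P < ¥55 the firm produces at a loss; below ¥29 it shuts down.

Shutdown price = ¥29; break-even price = ¥55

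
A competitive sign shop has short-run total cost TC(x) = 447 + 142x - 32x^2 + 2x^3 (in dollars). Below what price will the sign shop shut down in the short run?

$14 per unit

The shutdown price is the minimum of AVC. VC = 142x - 32x^2 + 2x^3, so AVC = 142 - 32x + 2x^2.
At the minimum of AVC, MC = AVC. MC = 142 - 64x + 6x^2; setting MC = AVC gives 4x^2 - 32x = 0, so x = 8. min AVC = 14.
So the shutdown price is $14.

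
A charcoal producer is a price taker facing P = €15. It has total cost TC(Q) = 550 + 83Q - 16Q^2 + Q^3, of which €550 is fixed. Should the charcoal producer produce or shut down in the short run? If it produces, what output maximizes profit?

Variable cost is VC = 83Q - 16Q^2 + Q^3, so AVC = VC/Q = 83 - 16Q + Q^2 and MC = dTC/dQ = 83 - 32Q + 3Q^2.
The AVC parabola has its vertex at Q = 16/2 = 8, where AVC = 83 - 16·8 + 8^2 = €19.
Since P = €15 < min AVC = €19, price fails to cover variable cost at any output.
The firm minimizes its loss by shutting down and losing only its fixed cost of €550.

Shut down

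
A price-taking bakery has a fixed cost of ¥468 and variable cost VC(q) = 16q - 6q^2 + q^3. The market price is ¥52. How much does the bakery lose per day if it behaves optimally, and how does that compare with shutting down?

AVC = 16 - 6q + q^2; min AVC = ¥7 at q = 3. Since P = ¥52 ≥ min AVC, the firm produces.
With MC = 16 - 12q + 3q^2, P = MC on the upward-sloping part at q* = 6.
TR = 52·6 = 312. TC = 468 + 96 = 564. Profit = 312 − 564 = -¥252.
That loss of ¥252 beats the ¥468 the firm would lose by shutting down; producing recovers ¥216 of fixed cost.

Profit = -¥252 at q = 6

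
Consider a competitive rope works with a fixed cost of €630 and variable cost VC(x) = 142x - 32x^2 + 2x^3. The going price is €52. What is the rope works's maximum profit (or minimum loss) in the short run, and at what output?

AVC = 142 - 32x + 2x^2 has its minimum €14 at x = 8; price €52 clears that bar, so the firm operates.
With MC = 142 - 64x + 6x^2, P = MC on the upward-sloping part at x* = 9.
TR = 52·9 = 468. TC = 630 + 144 = 774. Profit = 468 − 774 = -€306.
Shutting down would mean losing the fixed cost of €630, so operating at a loss of €306 is better by €324.

Profit = -€306 at x = 9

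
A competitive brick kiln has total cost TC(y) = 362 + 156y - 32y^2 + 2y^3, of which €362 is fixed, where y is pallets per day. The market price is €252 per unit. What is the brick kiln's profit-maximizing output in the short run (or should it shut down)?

From TC, MC = TC'(y) = 156 - 64y + 6y^2 and AVC = VC/y = 156 - 32y + 2y^2.
AVC is minimized where dAVC/dy = -32 + 4y = 0, at y = 8; min AVC = 156 - 32·8 + 2·8^2 = €28.
Because €252 ≥ €28, revenue can cover variable cost; the firm operates.
P = MC gives -96 - 64y + 6y^2 = 0, with roots -4/3 and 12. Take the larger (rising MC): y* = 12.
Check: AVC at y = 12 is €60 ≤ P, so revenue covers variable cost.
Profit = P·y − TC = 252·12 − 1082 = €1942.

Produce at y = 12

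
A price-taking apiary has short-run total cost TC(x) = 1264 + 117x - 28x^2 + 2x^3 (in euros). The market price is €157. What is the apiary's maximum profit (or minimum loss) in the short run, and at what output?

AVC = 117 - 28x + 2x^2; min AVC = €19 at x = 7. Since P = €157 ≥ min AVC, the firm produces.
With MC = 117 - 56x + 6x^2, P = MC on the upward-sloping part at x* = 10.
TR = 157·10 = 1570. TC = 1264 + 370 = 1634. Profit = 1570 − 1634 = -€64.
That loss of €64 beats the €1264 the firm would lose by shutting down; producing recovers €1200 of fixed cost.

Profit = -€64 at x = 10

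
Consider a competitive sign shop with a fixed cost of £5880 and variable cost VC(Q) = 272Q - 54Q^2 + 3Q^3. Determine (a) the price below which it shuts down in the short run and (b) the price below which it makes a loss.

Shutdown price = £29; break-even price = £524

Shutdown price = min AVC. AVC = 272 - 54Q + 3Q^2, with vertex at Q = 9 and minimum £29.
ATC = 5880/Q + 272 - 54Q + 3Q^2. Setting dATC/dQ = −5880/Q^2 − 54 + 6Q = 0 gives Q = 14 (since 6·14^3 − 54·14^2 = 5880).
min ATC = 5880/14 + 272 − 54·14 + 3·14^2 = £524. That is the break-even price.
For £29 ≤ P < £524 the firm produces at a loss; below £29 it shuts down.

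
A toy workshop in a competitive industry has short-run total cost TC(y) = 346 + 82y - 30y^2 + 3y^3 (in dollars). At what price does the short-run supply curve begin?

$7 per unit

The shutdown price is the minimum of AVC. VC = 82y - 30y^2 + 3y^3, so AVC = 82 - 30y + 3y^2.
dAVC/dy = -30 + 6y = 0 gives y = 5. min AVC = 82 - 30·5 + 3·5^2 = 7.
For P < $7 the firm produces nothing.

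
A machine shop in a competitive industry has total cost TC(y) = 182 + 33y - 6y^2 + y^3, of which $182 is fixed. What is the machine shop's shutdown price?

$24 per unit

The shutdown price is the minimum of AVC. VC = 33y - 6y^2 + y^3, so AVC = 33 - 6y + y^2.
dAVC/dy = -6 + 2y = 0 gives y = 3. min AVC = 33 - 6·3 + 3^2 = 24.
So the shutdown price is $24.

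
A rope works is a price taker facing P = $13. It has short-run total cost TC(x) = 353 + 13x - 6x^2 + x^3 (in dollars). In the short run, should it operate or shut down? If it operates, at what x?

From TC, MC = TC'(x) = 13 - 12x + 3x^2 and AVC = VC/x = 13 - 6x + x^2.
AVC hits its minimum where MC = AVC, at x = 3, giving min AVC = 13 - 6·3 + 3^2 = $4.
Because $13 ≥ $4, revenue can cover variable cost; the firm operates.
Solving P = MC: -12x + 3x^2 = 0 ⇒ x = 0 or 4. On the upward-sloping branch, x* = 4.
Check: AVC at x = 4 is $5 ≤ P, so revenue covers variable cost.
Profit = P·x − TC = 13·4 − 373 = -$321, a loss, but smaller than the $353 fixed cost the firm would lose by shutting down.

Produce at x = 4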